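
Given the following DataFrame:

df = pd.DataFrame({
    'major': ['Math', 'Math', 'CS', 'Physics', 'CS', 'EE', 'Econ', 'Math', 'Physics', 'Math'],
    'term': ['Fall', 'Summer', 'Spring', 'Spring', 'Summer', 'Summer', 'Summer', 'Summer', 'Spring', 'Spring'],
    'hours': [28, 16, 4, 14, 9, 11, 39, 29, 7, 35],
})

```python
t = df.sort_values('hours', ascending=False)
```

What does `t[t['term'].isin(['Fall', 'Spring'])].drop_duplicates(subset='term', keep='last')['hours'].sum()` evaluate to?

32

sort by hours descending:
     major    term  hours
6     Econ  Summer     39
9     Math  Spring     35
7     Math  Summer     29
0     Math    Fall     28
1     Math  Summer     16
3  Physics  Spring     14
5       EE  Summer     11
4       CS  Summer      9
8  Physics  Spring      7
2       CS  Spring      4
filter rows where term in ['Fall', 'Spring']:
     major    term  hours
9     Math  Spring     35
0     Math    Fall     28
3  Physics  Spring     14
8  Physics  Spring      7
2       CS  Spring      4
drop duplicate term (keep=last):
  major    term  hours
0  Math    Fall     28
2    CS  Spring      4
Reading off the sum of column 'hours', we get 32.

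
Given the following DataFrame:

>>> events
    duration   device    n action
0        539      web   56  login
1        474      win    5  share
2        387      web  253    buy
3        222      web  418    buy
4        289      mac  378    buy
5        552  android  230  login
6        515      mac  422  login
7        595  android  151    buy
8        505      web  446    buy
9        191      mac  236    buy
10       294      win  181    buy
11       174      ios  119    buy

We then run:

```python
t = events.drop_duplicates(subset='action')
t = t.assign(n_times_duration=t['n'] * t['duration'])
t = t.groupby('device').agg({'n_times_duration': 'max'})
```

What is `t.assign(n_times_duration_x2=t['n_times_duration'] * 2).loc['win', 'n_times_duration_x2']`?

drop duplicate action (keep=first):
   duration device    n action
0       539    web   56  login
1       474    win    5  share
2       387    web  253    buy
add column n_times_duration = t['n'] * t['duration']:
   duration device    n action  n_times_duration
0       539    web   56  login             30184
1       474    win    5  share              2370
2       387    web  253    buy             97911
group by device, max of n_times_duration:
        n_times_duration
device                  
web                97911
win                 2370
add column n_times_duration_x2 = t['n_times_duration'] * 2:
        n_times_duration  n_times_duration_x2
device                                       
web                97911               195822
win                 2370                 4740
value at row 'win', column 'n_times_duration_x2' → 4740

4740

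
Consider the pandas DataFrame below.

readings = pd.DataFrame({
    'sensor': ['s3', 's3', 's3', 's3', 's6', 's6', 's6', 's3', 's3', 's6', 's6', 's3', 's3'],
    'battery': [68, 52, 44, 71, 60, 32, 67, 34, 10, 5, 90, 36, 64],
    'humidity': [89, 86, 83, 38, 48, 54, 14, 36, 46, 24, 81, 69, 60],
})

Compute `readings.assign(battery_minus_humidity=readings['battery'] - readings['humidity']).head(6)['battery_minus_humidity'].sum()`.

-71

add column battery_minus_humidity = readings['battery'] - readings['humidity']:
   sensor  battery  humidity  battery_minus_humidity
0      s3       68        89                     -21
1      s3       52        86                     -34
2      s3       44        83                     -39
3      s3       71        38                      33
4      s6       60        48                      12
5      s6       32        54                     -22
6      s6       67        14                      53
7      s3       34        36                      -2
8      s3       10        46                     -36
9      s6        5        24                     -19
10     s6       90        81                       9
11     s3       36        69                     -33
12     s3       64        60                       4
take first 6 rows:
  sensor  battery  humidity  battery_minus_humidity
0     s3       68        89                     -21
1     s3       52        86                     -34
2     s3       44        83                     -39
3     s3       71        38                      33
4     s6       60        48                      12
5     s6       32        54                     -22
Then the sum of column 'battery_minus_humidity': -71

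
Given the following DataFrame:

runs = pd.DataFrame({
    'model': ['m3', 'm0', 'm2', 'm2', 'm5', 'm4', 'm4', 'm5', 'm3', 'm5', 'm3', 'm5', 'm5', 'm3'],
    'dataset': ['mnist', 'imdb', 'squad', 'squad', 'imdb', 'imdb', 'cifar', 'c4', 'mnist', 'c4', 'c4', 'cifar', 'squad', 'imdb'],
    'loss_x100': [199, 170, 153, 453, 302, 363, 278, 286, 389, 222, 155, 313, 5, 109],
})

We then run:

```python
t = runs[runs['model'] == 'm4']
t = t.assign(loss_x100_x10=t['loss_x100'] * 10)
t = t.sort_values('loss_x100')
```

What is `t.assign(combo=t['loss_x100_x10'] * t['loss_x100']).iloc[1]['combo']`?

filter rows where model == 'm4':
  model dataset  loss_x100
5    m4    imdb        363
6    m4   cifar        278
add column loss_x100_x10 = t['loss_x100'] * 10:
  model dataset  loss_x100  loss_x100_x10
5    m4    imdb        363           3630
6    m4   cifar        278           2780
sort by loss_x100:
  model dataset  loss_x100  loss_x100_x10
6    m4   cifar        278           2780
5    m4    imdb        363           3630
add column combo = t['loss_x100_x10'] * t['loss_x100']:
  model dataset  loss_x100  loss_x100_x10    combo
6    m4   cifar        278           2780   772840
5    m4    imdb        363           3630  1317690

1317690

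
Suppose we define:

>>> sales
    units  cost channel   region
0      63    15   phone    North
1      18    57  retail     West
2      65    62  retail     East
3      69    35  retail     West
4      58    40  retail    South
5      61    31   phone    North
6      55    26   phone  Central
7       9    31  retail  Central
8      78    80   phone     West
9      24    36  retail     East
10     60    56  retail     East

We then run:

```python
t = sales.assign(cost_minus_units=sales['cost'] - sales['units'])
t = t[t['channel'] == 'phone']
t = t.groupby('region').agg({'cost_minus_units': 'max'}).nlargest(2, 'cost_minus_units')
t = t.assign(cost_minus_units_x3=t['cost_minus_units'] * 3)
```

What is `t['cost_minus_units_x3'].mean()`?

add column cost_minus_units = sales['cost'] - sales['units']:
    units  cost channel   region  cost_minus_units
0      63    15   phone    North               -48
1      18    57  retail     West                39
2      65    62  retail     East                -3
3      69    35  retail     West               -34
4      58    40  retail    South               -18
5      61    31   phone    North               -30
6      55    26   phone  Central               -29
7       9    31  retail  Central                22
8      78    80   phone     West                 2
9      24    36  retail     East                12
10     60    56  retail     East                -4
filter rows where channel == 'phone':
   units  cost channel   region  cost_minus_units
0     63    15   phone    North               -48
5     61    31   phone    North               -30
6     55    26   phone  Central               -29
8     78    80   phone     West                 2
group by region, max of cost_minus_units:
         cost_minus_units
region                   
Central               -29
North                 -30
West                    2
take 2 rows with largest cost_minus_units:
         cost_minus_units
region                   
West                    2
Central               -29
add column cost_minus_units_x3 = t['cost_minus_units'] * 3:
         cost_minus_units  cost_minus_units_x3
region                                        
West                    2                    6
Central               -29                  -87
Taking the mean of column 'cost_minus_units_x3' gives -40.5.

-40.5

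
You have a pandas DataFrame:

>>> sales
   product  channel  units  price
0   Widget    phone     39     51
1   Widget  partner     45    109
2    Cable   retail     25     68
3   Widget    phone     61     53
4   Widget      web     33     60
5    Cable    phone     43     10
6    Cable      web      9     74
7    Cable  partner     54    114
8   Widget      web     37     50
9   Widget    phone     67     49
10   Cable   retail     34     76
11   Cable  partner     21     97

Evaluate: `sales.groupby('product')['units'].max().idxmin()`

group by product, max of units:
product
Cable     54
Widget    67
Name: units, dtype: int64

Cable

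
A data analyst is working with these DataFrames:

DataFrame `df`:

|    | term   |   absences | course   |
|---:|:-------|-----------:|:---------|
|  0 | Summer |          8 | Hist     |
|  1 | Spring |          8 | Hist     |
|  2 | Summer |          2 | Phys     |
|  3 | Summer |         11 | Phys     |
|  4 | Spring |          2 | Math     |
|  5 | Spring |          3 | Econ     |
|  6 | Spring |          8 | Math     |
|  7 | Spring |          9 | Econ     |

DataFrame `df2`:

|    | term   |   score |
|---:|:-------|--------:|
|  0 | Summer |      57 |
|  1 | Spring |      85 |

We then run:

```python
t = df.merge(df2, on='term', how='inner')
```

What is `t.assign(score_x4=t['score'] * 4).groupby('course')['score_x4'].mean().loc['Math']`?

340.0

merge on 'term' (how='inner') → 8 rows:
     term  absences course  score
0  Summer         8   Hist     57
1  Spring         8   Hist     85
2  Summer         2   Phys     57
3  Summer        11   Phys     57
4  Spring         2   Math     85
5  Spring         3   Econ     85
6  Spring         8   Math     85
7  Spring         9   Econ     85
add column score_x4 = t['score'] * 4:
     term  absences course  score  score_x4
0  Summer         8   Hist     57       228
1  Spring         8   Hist     85       340
2  Summer         2   Phys     57       228
3  Summer        11   Phys     57       228
4  Spring         2   Math     85       340
5  Spring         3   Econ     85       340
6  Spring         8   Math     85       340
7  Spring         9   Econ     85       340
group by course, mean of score_x4:
course
Econ    340.0
Hist    284.0
Math    340.0
Phys    228.0
Name: score_x4, dtype: float64
Reading off the value at index 'Math', we get 340.0.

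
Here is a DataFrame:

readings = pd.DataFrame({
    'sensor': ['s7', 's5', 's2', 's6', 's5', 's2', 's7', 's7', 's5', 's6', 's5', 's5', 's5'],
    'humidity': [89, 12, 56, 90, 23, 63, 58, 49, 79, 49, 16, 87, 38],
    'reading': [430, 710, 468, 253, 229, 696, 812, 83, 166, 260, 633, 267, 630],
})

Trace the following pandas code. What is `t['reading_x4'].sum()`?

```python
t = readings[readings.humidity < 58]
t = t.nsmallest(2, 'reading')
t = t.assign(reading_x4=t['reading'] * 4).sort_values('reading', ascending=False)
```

filter rows where humidity < 58:
   sensor  humidity  reading
1      s5        12      710
2      s2        56      468
4      s5        23      229
7      s7        49       83
9      s6        49      260
10     s5        16      633
12     s5        38      630
take 2 rows with smallest reading:
  sensor  humidity  reading
7     s7        49       83
4     s5        23      229
add column reading_x4 = t['reading'] * 4:
  sensor  humidity  reading  reading_x4
7     s7        49       83         332
4     s5        23      229         916
sort by reading descending:
  sensor  humidity  reading  reading_x4
4     s5        23      229         916
7     s7        49       83         332
So sum() = 1248.

1248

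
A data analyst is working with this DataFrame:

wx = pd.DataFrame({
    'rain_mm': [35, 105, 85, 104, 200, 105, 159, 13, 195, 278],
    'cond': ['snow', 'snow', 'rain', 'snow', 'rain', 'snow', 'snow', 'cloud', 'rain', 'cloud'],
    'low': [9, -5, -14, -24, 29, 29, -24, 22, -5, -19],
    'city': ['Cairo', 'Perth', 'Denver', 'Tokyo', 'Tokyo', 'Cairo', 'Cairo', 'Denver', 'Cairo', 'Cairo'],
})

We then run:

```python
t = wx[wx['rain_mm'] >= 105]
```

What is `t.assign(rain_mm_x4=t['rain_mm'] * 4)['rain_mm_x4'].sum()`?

filter rows where rain_mm >= 105:
   rain_mm   cond  low   city
1      105   snow   -5  Perth
4      200   rain   29  Tokyo
5      105   snow   29  Cairo
6      159   snow  -24  Cairo
8      195   rain   -5  Cairo
9      278  cloud  -19  Cairo
add column rain_mm_x4 = t['rain_mm'] * 4:
   rain_mm   cond  low   city  rain_mm_x4
1      105   snow   -5  Perth         420
4      200   rain   29  Tokyo         800
5      105   snow   29  Cairo         420
6      159   snow  -24  Cairo         636
8      195   rain   -5  Cairo         780
9      278  cloud  -19  Cairo        1112
Then the sum of column 'rain_mm_x4': 4168

4168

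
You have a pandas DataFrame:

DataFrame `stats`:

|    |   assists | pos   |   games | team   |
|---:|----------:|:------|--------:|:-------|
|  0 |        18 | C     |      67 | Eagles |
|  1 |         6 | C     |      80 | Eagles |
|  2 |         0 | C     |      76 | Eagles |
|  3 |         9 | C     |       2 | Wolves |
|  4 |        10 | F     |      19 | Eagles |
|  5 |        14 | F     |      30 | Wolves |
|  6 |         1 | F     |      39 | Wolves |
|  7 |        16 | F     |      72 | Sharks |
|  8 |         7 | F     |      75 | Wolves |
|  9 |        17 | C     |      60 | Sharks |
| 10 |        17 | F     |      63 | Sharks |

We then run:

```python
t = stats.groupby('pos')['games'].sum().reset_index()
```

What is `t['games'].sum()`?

group by pos, sum of games:
pos
C    285
F    298
Name: games, dtype: int64
reset_index():
  pos  games
0   C    285
1   F    298
Then the sum of column 'games': 583

583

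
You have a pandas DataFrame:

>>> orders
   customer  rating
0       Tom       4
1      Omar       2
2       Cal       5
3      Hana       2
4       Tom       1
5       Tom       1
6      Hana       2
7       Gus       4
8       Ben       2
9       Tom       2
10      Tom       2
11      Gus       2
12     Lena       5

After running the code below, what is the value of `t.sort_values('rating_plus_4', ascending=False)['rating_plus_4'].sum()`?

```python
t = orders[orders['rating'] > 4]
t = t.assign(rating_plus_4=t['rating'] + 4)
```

18

filter rows where rating > 4:
   customer  rating
2       Cal       5
12     Lena       5
add column rating_plus_4 = t['rating'] + 4:
   customer  rating  rating_plus_4
2       Cal       5              9
12     Lena       5              9
sort by rating_plus_4 descending:
   customer  rating  rating_plus_4
2       Cal       5              9
12     Lena       5              9
sum of column 'rating_plus_4' → 18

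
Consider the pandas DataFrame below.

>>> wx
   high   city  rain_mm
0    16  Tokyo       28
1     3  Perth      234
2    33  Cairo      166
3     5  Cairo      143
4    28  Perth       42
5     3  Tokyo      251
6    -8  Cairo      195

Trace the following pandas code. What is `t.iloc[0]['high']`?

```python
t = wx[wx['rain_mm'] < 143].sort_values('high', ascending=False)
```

filter rows where rain_mm < 143:
   high   city  rain_mm
0    16  Tokyo       28
4    28  Perth       42
sort by high descending:
   high   city  rain_mm
4    28  Perth       42
0    16  Tokyo       28
Finally, value at position 0, column 'high' = 28.

28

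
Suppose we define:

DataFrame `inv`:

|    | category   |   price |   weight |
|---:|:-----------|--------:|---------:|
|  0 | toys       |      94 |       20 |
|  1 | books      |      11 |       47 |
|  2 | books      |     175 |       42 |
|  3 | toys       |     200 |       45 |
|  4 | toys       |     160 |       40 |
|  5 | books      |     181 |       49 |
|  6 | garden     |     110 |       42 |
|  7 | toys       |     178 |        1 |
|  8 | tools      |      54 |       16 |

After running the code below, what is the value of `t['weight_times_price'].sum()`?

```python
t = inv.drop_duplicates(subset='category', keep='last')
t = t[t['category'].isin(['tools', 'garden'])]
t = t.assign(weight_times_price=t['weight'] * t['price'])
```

drop duplicate category (keep=last):
  category  price  weight
5    books    181      49
6   garden    110      42
7     toys    178       1
8    tools     54      16
filter rows where category in ['tools', 'garden']:
  category  price  weight
6   garden    110      42
8    tools     54      16
add column weight_times_price = t['weight'] * t['price']:
  category  price  weight  weight_times_price
6   garden    110      42                4620
8    tools     54      16                 864
Reading off the sum of column 'weight_times_price', we get 5484.

5484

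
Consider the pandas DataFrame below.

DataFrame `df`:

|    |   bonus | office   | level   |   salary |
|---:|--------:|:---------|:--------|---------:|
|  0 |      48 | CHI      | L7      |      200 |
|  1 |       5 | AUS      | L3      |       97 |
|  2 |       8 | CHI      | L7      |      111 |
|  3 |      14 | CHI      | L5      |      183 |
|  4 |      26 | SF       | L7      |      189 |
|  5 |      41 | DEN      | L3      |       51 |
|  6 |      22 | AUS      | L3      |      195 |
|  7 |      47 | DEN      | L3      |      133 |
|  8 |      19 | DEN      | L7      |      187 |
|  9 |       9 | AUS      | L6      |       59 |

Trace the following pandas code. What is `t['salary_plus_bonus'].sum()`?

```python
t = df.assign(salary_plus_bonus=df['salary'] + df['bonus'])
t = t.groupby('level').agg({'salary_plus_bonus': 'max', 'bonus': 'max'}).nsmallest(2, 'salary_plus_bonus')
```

add column salary_plus_bonus = df['salary'] + df['bonus']:
   bonus office level  salary  salary_plus_bonus
0     48    CHI    L7     200                248
1      5    AUS    L3      97                102
2      8    CHI    L7     111                119
3     14    CHI    L5     183                197
4     26     SF    L7     189                215
5     41    DEN    L3      51                 92
6     22    AUS    L3     195                217
7     47    DEN    L3     133                180
8     19    DEN    L7     187                206
9      9    AUS    L6      59                 68
group by level: max(salary_plus_bonus), max(bonus):
       salary_plus_bonus  bonus
level                          
L3                   217     47
L5                   197     14
L6                    68      9
L7                   248     48
take 2 rows with smallest salary_plus_bonus:
       salary_plus_bonus  bonus
level                          
L6                    68      9
L5                   197     14
Reading off the sum of column 'salary_plus_bonus', we get 265.

265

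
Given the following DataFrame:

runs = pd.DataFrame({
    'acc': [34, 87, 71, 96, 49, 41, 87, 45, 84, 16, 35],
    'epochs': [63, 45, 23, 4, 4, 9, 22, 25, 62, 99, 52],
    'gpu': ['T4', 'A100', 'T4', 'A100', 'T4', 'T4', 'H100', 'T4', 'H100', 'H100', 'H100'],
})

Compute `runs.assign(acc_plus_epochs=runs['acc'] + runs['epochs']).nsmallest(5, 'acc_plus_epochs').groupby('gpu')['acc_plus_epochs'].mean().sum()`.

add column acc_plus_epochs = runs['acc'] + runs['epochs']:
    acc  epochs   gpu  acc_plus_epochs
0    34      63    T4               97
1    87      45  A100              132
2    71      23    T4               94
3    96       4  A100              100
4    49       4    T4               53
5    41       9    T4               50
6    87      22  H100              109
7    45      25    T4               70
8    84      62  H100              146
9    16      99  H100              115
10   35      52  H100               87
take 5 rows with smallest acc_plus_epochs:
    acc  epochs   gpu  acc_plus_epochs
5    41       9    T4               50
4    49       4    T4               53
7    45      25    T4               70
10   35      52  H100               87
2    71      23    T4               94
group by gpu, mean of acc_plus_epochs:
gpu
H100    87.00
T4      66.75
Name: acc_plus_epochs, dtype: float64

153.75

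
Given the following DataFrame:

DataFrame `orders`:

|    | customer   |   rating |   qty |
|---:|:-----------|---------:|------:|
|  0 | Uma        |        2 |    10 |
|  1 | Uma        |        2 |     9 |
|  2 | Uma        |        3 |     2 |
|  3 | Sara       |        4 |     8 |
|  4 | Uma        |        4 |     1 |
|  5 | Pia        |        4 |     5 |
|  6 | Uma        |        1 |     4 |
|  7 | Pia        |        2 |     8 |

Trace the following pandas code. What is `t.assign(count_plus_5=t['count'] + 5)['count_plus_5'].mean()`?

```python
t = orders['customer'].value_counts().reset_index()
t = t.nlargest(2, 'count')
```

8.5

value_counts of customer:
customer
Uma     5
Pia     2
Sara    1
Name: count, dtype: int64
reset_index():
  customer  count
0      Uma      5
1      Pia      2
2     Sara      1
take 2 rows with largest count:
  customer  count
0      Uma      5
1      Pia      2
add column count_plus_5 = t['count'] + 5:
  customer  count  count_plus_5
0      Uma      5            10
1      Pia      2             7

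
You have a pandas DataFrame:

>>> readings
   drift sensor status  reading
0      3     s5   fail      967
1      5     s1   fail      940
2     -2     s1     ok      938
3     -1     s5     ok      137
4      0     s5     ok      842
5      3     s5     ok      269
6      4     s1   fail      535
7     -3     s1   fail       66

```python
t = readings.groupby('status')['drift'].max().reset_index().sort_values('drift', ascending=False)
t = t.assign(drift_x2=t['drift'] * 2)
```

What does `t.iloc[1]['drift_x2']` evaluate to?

group by status, max of drift:
status
fail    5
ok      3
Name: drift, dtype: int64
reset_index():
  status  drift
0   fail      5
1     ok      3
sort by drift descending:
  status  drift
0   fail      5
1     ok      3
add column drift_x2 = t['drift'] * 2:
  status  drift  drift_x2
0   fail      5        10
1     ok      3         6
Hence 6.

6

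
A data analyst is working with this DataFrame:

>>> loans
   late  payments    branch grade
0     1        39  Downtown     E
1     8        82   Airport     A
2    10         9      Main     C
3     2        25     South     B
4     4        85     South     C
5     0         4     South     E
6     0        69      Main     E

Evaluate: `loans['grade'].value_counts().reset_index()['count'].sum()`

7

value_counts of grade:
grade
E    3
C    2
A    1
B    1
Name: count, dtype: int64
reset_index():
  grade  count
0     E      3
1     C      2
2     A      1
3     B      1
Then the sum of column 'count': 7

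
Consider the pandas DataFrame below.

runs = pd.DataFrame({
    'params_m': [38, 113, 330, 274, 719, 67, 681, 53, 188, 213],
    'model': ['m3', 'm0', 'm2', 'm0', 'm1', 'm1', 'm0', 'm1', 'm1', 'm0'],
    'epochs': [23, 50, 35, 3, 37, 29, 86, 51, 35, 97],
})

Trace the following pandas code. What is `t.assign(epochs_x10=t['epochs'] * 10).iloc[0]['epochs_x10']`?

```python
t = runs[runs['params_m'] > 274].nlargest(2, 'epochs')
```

filter rows where params_m > 274:
   params_m model  epochs
2       330    m2      35
4       719    m1      37
6       681    m0      86
take 2 rows with largest epochs:
   params_m model  epochs
6       681    m0      86
4       719    m1      37
add column epochs_x10 = t['epochs'] * 10:
   params_m model  epochs  epochs_x10
6       681    m0      86         860
4       719    m1      37         370
Finally, value at position 0, column 'epochs_x10' = 860.

860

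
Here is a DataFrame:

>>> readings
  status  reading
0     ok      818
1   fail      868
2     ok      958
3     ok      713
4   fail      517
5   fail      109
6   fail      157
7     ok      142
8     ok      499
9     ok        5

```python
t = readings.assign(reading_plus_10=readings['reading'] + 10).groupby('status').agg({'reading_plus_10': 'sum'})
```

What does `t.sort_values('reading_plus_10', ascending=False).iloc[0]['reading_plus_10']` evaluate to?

add column reading_plus_10 = readings['reading'] + 10:
  status  reading  reading_plus_10
0     ok      818              828
1   fail      868              878
2     ok      958              968
3     ok      713              723
4   fail      517              527
5   fail      109              119
6   fail      157              167
7     ok      142              152
8     ok      499              509
9     ok        5               15
group by status, sum of reading_plus_10:
        reading_plus_10
status                 
fail               1691
ok                 3195
sort by reading_plus_10 descending:
        reading_plus_10
status                 
ok                 3195
fail               1691
Then the value at position 0, column 'reading_plus_10': 3195

3195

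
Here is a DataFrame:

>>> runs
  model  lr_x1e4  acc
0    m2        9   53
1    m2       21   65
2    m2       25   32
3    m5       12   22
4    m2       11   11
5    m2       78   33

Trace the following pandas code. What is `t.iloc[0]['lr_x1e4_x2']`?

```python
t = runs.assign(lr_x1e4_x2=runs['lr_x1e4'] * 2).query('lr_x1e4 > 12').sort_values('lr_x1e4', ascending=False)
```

156

add column lr_x1e4_x2 = runs['lr_x1e4'] * 2:
  model  lr_x1e4  acc  lr_x1e4_x2
0    m2        9   53          18
1    m2       21   65          42
2    m2       25   32          50
3    m5       12   22          24
4    m2       11   11          22
5    m2       78   33         156
filter rows where lr_x1e4 > 12:
  model  lr_x1e4  acc  lr_x1e4_x2
1    m2       21   65          42
2    m2       25   32          50
5    m2       78   33         156
sort by lr_x1e4 descending:
  model  lr_x1e4  acc  lr_x1e4_x2
5    m2       78   33         156
2    m2       25   32          50
1    m2       21   65          42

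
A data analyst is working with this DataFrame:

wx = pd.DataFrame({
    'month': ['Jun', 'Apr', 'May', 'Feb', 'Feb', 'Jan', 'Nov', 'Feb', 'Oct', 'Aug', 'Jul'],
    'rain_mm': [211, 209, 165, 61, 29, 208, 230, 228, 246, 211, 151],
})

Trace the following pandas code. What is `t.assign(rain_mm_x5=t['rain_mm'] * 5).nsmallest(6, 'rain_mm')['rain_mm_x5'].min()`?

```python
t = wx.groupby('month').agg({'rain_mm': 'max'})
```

group by month, max of rain_mm:
       rain_mm
month         
Apr        209
Aug        211
Feb        228
Jan        208
Jul        151
Jun        211
May        165
Nov        230
Oct        246
add column rain_mm_x5 = t['rain_mm'] * 5:
       rain_mm  rain_mm_x5
month                     
Apr        209        1045
Aug        211        1055
Feb        228        1140
Jan        208        1040
Jul        151         755
Jun        211        1055
May        165         825
Nov        230        1150
Oct        246        1230
take 6 rows with smallest rain_mm:
       rain_mm  rain_mm_x5
month                     
Jul        151         755
May        165         825
Jan        208        1040
Apr        209        1045
Aug        211        1055
Jun        211        1055
min of column 'rain_mm_x5' → 755

755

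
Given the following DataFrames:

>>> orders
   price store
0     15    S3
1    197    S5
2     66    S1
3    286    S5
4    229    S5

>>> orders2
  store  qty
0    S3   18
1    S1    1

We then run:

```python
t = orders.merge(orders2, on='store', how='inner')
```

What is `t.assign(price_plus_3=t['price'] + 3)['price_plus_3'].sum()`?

87

merge on 'store' (how='inner') → 2 rows:
   price store  qty
0     15    S3   18
1     66    S1    1
add column price_plus_3 = t['price'] + 3:
   price store  qty  price_plus_3
0     15    S3   18            18
1     66    S1    1            69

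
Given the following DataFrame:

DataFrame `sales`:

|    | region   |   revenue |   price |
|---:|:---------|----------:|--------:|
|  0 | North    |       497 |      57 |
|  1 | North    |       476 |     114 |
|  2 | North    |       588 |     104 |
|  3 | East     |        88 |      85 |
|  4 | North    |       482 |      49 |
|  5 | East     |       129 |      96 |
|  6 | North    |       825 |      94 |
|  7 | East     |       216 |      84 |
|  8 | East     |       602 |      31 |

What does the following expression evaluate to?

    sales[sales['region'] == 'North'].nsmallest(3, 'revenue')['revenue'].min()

476

filter rows where region == 'North':
  region  revenue  price
0  North      497     57
1  North      476    114
2  North      588    104
4  North      482     49
6  North      825     94
take 3 rows with smallest revenue:
  region  revenue  price
1  North      476    114
4  North      482     49
0  North      497     57
Reading off the min of column 'revenue', we get 476.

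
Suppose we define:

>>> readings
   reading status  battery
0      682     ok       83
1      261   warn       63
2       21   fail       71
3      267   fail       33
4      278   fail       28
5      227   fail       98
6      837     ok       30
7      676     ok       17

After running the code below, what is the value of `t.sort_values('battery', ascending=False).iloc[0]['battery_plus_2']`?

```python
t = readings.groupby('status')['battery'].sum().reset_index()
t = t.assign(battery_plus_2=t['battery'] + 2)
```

232

group by status, sum of battery:
status
fail    230
ok      130
warn     63
Name: battery, dtype: int64
reset_index():
  status  battery
0   fail      230
1     ok      130
2   warn       63
add column battery_plus_2 = t['battery'] + 2:
  status  battery  battery_plus_2
0   fail      230             232
1     ok      130             132
2   warn       63              65
sort by battery descending:
  status  battery  battery_plus_2
0   fail      230             232
1     ok      130             132
2   warn       63              65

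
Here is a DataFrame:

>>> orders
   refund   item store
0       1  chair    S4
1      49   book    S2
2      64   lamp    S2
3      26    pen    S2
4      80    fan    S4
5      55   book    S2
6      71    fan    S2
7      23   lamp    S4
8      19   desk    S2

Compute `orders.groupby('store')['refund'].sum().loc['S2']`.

284

group by store, sum of refund:
store
S2    284
S4    104
Name: refund, dtype: int64
Then the value at index 'S2': 284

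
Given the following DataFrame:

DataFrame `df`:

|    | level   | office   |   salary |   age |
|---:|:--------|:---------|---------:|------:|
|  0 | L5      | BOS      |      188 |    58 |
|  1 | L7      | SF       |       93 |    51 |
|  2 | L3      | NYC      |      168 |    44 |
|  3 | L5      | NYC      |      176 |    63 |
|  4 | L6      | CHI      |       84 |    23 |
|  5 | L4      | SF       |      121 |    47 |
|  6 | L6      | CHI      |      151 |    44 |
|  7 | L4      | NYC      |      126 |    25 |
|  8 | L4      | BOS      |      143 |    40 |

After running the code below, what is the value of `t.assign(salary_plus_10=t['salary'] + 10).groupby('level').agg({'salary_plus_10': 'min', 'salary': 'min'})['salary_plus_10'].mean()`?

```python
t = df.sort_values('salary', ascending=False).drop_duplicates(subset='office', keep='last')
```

111.0

sort by salary descending:
  level office  salary  age
0    L5    BOS     188   58
3    L5    NYC     176   63
2    L3    NYC     168   44
6    L6    CHI     151   44
8    L4    BOS     143   40
7    L4    NYC     126   25
5    L4     SF     121   47
1    L7     SF      93   51
4    L6    CHI      84   23
drop duplicate office (keep=last):
  level office  salary  age
8    L4    BOS     143   40
7    L4    NYC     126   25
1    L7     SF      93   51
4    L6    CHI      84   23
add column salary_plus_10 = t['salary'] + 10:
  level office  salary  age  salary_plus_10
8    L4    BOS     143   40             153
7    L4    NYC     126   25             136
1    L7     SF      93   51             103
4    L6    CHI      84   23              94
group by level: min(salary_plus_10), min(salary):
       salary_plus_10  salary
level                        
L4                136     126
L6                 94      84
L7                103      93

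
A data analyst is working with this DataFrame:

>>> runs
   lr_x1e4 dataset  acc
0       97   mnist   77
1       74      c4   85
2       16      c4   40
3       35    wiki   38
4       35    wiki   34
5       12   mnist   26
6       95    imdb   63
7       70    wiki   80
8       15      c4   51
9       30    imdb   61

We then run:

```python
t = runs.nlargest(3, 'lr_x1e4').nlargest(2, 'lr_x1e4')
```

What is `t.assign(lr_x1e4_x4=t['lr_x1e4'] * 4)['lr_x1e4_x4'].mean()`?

take 3 rows with largest lr_x1e4:
   lr_x1e4 dataset  acc
0       97   mnist   77
6       95    imdb   63
1       74      c4   85
take 2 rows with largest lr_x1e4:
   lr_x1e4 dataset  acc
0       97   mnist   77
6       95    imdb   63
add column lr_x1e4_x4 = t['lr_x1e4'] * 4:
   lr_x1e4 dataset  acc  lr_x1e4_x4
0       97   mnist   77         388
6       95    imdb   63         380
So mean() = 384.0.

384.0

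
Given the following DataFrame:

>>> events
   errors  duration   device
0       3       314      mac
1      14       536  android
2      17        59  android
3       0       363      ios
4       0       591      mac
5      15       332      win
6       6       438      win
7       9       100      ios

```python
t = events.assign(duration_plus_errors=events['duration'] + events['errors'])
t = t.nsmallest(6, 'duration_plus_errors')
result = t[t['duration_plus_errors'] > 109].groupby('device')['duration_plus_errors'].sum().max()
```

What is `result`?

791

add column duration_plus_errors = events['duration'] + events['errors']:
   errors  duration   device  duration_plus_errors
0       3       314      mac                   317
1      14       536  android                   550
2      17        59  android                    76
3       0       363      ios                   363
4       0       591      mac                   591
5      15       332      win                   347
6       6       438      win                   444
7       9       100      ios                   109
take 6 rows with smallest duration_plus_errors:
   errors  duration   device  duration_plus_errors
2      17        59  android                    76
7       9       100      ios                   109
0       3       314      mac                   317
5      15       332      win                   347
3       0       363      ios                   363
6       6       438      win                   444
filter rows where duration_plus_errors > 109:
   errors  duration device  duration_plus_errors
0       3       314    mac                   317
5      15       332    win                   347
3       0       363    ios                   363
6       6       438    win                   444
group by device, sum of duration_plus_errors:
device
ios    363
mac    317
win    791
Name: duration_plus_errors, dtype: int64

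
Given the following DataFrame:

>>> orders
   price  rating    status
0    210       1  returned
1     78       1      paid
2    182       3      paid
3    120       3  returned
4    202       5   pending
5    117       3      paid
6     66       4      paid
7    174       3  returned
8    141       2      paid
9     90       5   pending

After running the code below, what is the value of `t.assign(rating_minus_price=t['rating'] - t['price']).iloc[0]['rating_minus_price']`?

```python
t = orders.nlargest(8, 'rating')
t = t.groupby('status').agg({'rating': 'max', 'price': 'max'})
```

take 8 rows with largest rating:
   price  rating    status
4    202       5   pending
9     90       5   pending
6     66       4      paid
2    182       3      paid
3    120       3  returned
5    117       3      paid
7    174       3  returned
8    141       2      paid
group by status: max(rating), max(price):
          rating  price
status                 
paid           4    182
pending        5    202
returned       3    174
add column rating_minus_price = t['rating'] - t['price']:
          rating  price  rating_minus_price
status                                     
paid           4    182                -178
pending        5    202                -197
returned       3    174                -171
So iloc[0]['rating_minus_price'] = -178.

-178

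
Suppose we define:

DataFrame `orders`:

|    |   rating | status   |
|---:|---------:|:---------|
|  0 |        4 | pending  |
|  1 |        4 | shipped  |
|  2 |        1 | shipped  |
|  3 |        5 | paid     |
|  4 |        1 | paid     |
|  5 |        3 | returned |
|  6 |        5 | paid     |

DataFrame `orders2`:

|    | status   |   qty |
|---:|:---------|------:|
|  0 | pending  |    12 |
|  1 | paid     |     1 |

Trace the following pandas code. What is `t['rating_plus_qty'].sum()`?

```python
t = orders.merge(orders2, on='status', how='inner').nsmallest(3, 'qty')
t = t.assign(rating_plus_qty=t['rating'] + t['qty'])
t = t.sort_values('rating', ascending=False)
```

14

merge on 'status' (how='inner') → 4 rows:
   rating   status  qty
0       4  pending   12
1       5     paid    1
2       1     paid    1
3       5     paid    1
take 3 rows with smallest qty:
   rating status  qty
1       5   paid    1
2       1   paid    1
3       5   paid    1
add column rating_plus_qty = t['rating'] + t['qty']:
   rating status  qty  rating_plus_qty
1       5   paid    1                6
2       1   paid    1                2
3       5   paid    1                6
sort by rating descending:
   rating status  qty  rating_plus_qty
1       5   paid    1                6
3       5   paid    1                6
2       1   paid    1                2
Hence 14.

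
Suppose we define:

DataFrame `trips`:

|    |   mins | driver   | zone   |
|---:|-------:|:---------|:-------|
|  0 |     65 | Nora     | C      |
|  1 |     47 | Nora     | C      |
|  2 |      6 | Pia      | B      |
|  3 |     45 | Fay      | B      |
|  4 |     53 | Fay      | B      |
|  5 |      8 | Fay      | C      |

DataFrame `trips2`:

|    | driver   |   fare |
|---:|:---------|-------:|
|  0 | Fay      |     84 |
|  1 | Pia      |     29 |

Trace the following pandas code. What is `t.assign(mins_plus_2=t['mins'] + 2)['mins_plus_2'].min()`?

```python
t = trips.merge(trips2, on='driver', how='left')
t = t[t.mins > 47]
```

merge on 'driver' (how='left') → 6 rows:
   mins driver zone  fare
0    65   Nora    C   NaN
1    47   Nora    C   NaN
2     6    Pia    B  29.0
3    45    Fay    B  84.0
4    53    Fay    B  84.0
5     8    Fay    C  84.0
filter rows where mins > 47:
   mins driver zone  fare
0    65   Nora    C   NaN
4    53    Fay    B  84.0
add column mins_plus_2 = t['mins'] + 2:
   mins driver zone  fare  mins_plus_2
0    65   Nora    C   NaN           67
4    53    Fay    B  84.0           55
min of column 'mins_plus_2' → 55

55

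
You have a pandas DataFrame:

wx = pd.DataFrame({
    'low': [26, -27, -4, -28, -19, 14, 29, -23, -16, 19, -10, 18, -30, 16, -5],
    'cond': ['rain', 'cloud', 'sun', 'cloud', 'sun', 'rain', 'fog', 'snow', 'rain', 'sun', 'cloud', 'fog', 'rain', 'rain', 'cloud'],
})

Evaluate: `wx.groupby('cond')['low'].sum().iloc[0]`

-70

group by cond, sum of low:
cond
cloud   -70
fog      47
rain     10
snow    -23
sun      -4
Name: low, dtype: int64
The value at position 0 is -70.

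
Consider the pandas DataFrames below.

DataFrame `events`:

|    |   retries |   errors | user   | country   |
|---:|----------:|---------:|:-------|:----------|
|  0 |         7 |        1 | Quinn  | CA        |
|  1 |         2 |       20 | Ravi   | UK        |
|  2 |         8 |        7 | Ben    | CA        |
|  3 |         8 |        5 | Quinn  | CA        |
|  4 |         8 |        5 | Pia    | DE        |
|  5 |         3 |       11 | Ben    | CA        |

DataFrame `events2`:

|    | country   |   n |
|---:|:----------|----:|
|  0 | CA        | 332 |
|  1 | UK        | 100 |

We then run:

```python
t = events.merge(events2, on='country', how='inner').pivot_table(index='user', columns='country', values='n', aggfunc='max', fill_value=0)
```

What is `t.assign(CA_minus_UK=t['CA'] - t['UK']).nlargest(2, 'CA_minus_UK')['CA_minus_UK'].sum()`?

merge on 'country' (how='inner') → 5 rows:
   retries  errors   user country    n
0        7       1  Quinn      CA  332
1        2      20   Ravi      UK  100
2        8       7    Ben      CA  332
3        8       5  Quinn      CA  332
4        3      11    Ben      CA  332
pivot: rows=user, cols=country, max(n):
country   CA   UK
user             
Ben      332    0
Quinn    332    0
Ravi       0  100
add column CA_minus_UK = t['CA'] - t['UK']:
country   CA   UK  CA_minus_UK
user                          
Ben      332    0          332
Quinn    332    0          332
Ravi       0  100         -100
take 2 rows with largest CA_minus_UK:
country   CA  UK  CA_minus_UK
user                         
Ben      332   0          332
Quinn    332   0          332
So sum() = 664.

664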